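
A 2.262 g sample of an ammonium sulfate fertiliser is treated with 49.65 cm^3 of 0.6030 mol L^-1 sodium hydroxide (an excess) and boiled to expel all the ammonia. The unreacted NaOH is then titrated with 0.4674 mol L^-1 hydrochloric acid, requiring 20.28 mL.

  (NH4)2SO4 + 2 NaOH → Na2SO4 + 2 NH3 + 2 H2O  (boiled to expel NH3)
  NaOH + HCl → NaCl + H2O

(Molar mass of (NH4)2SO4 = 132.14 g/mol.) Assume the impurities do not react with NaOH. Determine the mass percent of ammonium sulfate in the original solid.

n(NaOH) added = 0.04965 × 0.6030 = 0.02994 mol
n(HCl) used in back-titration = 0.02028 × 0.4674 = 9.479 × 10^-3 mol
n(NaOH) left over = 9.479 × 10^-3 mol (1:1 ratio)
n(NaOH) consumed by analyte = 0.02994 − 9.479 × 10^-3 = 0.02046 mol
From the 1:2 ratio, n((NH4)2SO4) = 1/2 × 0.02046 = 0.01023 mol
mass of (NH4)2SO4 = 0.01023 × 132.14 = 1.352 g
% (NH4)2SO4 = 1.352 / 2.262 × 100 = 59.76 %

59.76 %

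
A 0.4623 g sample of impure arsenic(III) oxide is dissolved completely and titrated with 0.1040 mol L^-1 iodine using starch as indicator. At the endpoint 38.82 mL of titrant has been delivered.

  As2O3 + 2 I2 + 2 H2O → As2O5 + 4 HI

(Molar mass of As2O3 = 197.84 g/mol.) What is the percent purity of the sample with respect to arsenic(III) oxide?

n(I2) = 0.03882 L × 0.1040 mol/L = 4.037 × 10^-3 mol
From the 1:2 ratio, n(As2O3) = 1/2 × 4.037 × 10^-3 = 2.019 × 10^-3 mol
mass of As2O3 = 2.019 × 10^-3 × 197.84 g/mol = 0.3994 g
% As2O3 = 0.3994 / 0.4623 × 100 = 86.39 %

86.39 %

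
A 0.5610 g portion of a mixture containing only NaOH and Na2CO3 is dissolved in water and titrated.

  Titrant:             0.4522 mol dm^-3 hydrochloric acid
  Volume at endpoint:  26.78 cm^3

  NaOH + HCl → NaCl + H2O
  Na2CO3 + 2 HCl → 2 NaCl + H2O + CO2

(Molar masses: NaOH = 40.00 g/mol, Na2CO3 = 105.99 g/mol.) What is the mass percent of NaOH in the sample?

44.31 %

n(HCl) = 0.02678 × 0.4522 = 0.01211 mol
Let x = n(NaOH), y = n(Na2CO3).
Titrant: 1x + 2y = 0.01211;  mass: 40.00x + 105.99y = 0.5610
Solving, x = 6.215 × 10^-3 mol, y = 2.947 × 10^-3 mol
mass of NaOH = 6.215 × 10^-3 × 40.00 = 0.2486 g
% NaOH = 0.2486 / 0.5610 × 100 = 44.31 %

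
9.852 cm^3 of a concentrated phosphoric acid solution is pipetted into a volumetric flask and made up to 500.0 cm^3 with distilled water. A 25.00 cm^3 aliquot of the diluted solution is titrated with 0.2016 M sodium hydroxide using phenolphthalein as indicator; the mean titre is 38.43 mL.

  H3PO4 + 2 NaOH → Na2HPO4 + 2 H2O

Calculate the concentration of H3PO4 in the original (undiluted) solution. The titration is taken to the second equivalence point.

n(NaOH) = 0.03843 × 0.2016 = 7.747 × 10^-3 mol
From the 1:2 ratio, n(H3PO4) in the aliquot = 1/2 × 7.747 × 10^-3 = 3.874 × 10^-3 mol
[H3PO4]_dilute = 3.874 × 10^-3 / 0.02500 = 0.1549 mol/L
Dilution factor = 500.0 / 9.852 = 50.75
[H3PO4]_stock = 0.1549 × 50.75 = 7.864 mol/L

7.864 M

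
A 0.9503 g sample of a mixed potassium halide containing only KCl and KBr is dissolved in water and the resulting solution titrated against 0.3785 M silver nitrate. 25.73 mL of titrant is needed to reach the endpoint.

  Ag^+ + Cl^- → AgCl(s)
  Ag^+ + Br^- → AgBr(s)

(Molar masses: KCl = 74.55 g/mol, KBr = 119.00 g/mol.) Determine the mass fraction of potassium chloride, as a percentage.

n(AgNO3) = 0.02573 × 0.3785 = 9.739 × 10^-3 mol
Let x = n(KCl), y = n(KBr).
Titrant: 1x + 1y = 9.739 × 10^-3;  mass: 74.55x + 119.00y = 0.9503
Solving, x = 4.693 × 10^-3 mol, y = 5.045 × 10^-3 mol
mass of KCl = 4.693 × 10^-3 × 74.55 = 0.3499 g
% KCl = 0.3499 / 0.9503 × 100 = 36.82 %

36.82 %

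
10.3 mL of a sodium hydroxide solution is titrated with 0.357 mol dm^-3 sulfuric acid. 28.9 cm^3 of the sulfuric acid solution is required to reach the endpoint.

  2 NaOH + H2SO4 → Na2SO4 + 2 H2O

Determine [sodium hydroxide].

2.00 mol/L

n(H2SO4) = 0.0289 L × 0.357 mol/L = 0.0103 mol
From the 2:1 mole ratio, n(NaOH) = 2/1 × 0.0103 = 0.0206 mol
[NaOH] = 0.0206 mol / 0.0103 L = 2.00 mol/L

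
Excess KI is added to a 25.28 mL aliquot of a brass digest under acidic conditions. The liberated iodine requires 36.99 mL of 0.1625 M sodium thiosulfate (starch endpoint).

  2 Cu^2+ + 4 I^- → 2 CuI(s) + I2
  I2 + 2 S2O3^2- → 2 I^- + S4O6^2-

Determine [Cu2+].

0.2378 M

n(S2O3^2-) = 0.03699 × 0.1625 = 6.011 × 10^-3 mol
n(I2) = n(S2O3^2-)/2 = 3.005 × 10^-3 mol
From the 2:1 ratio, n(Cu2+) in the aliquot = 2/1 × 3.005 × 10^-3 = 6.011 × 10^-3 mol
[Cu2+] = 6.011 × 10^-3 / 0.02528 = 0.2378 mol/L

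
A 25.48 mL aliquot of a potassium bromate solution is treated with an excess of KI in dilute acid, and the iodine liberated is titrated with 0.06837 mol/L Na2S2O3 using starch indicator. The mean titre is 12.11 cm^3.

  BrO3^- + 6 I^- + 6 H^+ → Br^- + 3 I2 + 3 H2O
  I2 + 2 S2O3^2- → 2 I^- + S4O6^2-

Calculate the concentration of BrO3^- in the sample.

0.005416 mol/L

n(S2O3^2-) = 0.01211 × 0.06837 = 8.280 × 10^-4 mol
n(I2) = n(S2O3^2-)/2 = 4.140 × 10^-4 mol
From the 1:3 ratio, n(BrO3^-) in the aliquot = 1/3 × 4.140 × 10^-4 = 1.380 × 10^-4 mol
[BrO3^-] = 1.380 × 10^-4 / 0.02548 = 0.005416 mol/L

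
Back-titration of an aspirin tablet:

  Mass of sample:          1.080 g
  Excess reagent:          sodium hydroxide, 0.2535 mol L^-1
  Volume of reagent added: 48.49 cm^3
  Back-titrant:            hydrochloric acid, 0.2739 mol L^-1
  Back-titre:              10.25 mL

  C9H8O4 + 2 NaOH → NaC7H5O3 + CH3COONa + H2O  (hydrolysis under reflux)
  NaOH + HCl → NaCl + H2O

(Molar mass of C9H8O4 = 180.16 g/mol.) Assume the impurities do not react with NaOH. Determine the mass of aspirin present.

n(NaOH) added = 0.04849 × 0.2535 = 0.01229 mol
n(HCl) used in back-titration = 0.01025 × 0.2739 = 2.807 × 10^-3 mol
n(NaOH) left over = 2.807 × 10^-3 mol (1:1 ratio)
n(NaOH) consumed by analyte = 0.01229 − 2.807 × 10^-3 = 9.485 × 10^-3 mol
From the 1:2 ratio, n(C9H8O4) = 1/2 × 9.485 × 10^-3 = 4.742 × 10^-3 mol
mass of C9H8O4 = 4.742 × 10^-3 × 180.16 = 0.8544 g

0.8544 g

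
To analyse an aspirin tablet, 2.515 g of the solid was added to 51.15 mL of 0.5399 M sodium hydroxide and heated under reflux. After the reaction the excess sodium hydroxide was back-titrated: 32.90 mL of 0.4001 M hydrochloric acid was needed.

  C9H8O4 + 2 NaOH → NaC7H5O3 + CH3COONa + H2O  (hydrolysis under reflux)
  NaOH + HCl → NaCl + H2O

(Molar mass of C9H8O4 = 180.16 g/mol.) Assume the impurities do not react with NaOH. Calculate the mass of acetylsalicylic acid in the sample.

n(NaOH) added = 0.05115 × 0.5399 = 0.02762 mol
n(HCl) used in back-titration = 0.03290 × 0.4001 = 0.01316 mol
n(NaOH) left over = 0.01316 mol (1:1 ratio)
n(NaOH) consumed by analyte = 0.02762 − 0.01316 = 0.01445 mol
From the 1:2 ratio, n(C9H8O4) = 1/2 × 0.01445 = 7.226 × 10^-3 mol
mass of C9H8O4 = 7.226 × 10^-3 × 180.16 = 1.302 g

1.302 g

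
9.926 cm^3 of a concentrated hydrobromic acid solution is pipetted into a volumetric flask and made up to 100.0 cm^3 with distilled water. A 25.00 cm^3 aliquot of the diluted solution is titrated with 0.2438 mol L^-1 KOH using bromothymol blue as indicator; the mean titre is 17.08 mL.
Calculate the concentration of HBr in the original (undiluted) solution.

1.678 mol/L

HBr + KOH → KBr + H2O
n(KOH) = 0.01708 × 0.2438 = 4.164 × 10^-3 mol
n(HBr) in the aliquot = 4.164 × 10^-3 mol (1:1 ratio)
[HBr]_dilute = 4.164 × 10^-3 / 0.02500 = 0.1666 mol/L
Dilution factor = 100.0 / 9.926 = 10.07
[HBr]_stock = 0.1666 × 10.07 = 1.678 mol/L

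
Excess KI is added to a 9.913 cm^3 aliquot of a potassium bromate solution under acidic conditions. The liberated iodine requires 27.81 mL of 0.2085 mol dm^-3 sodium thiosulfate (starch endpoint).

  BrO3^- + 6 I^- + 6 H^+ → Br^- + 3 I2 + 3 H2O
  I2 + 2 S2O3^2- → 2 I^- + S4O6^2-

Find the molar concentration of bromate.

0.09749 mol/L

n(S2O3^2-) = 0.02781 × 0.2085 = 5.798 × 10^-3 mol
n(I2) = n(S2O3^2-)/2 = 2.899 × 10^-3 mol
From the 1:3 ratio, n(BrO3^-) in the aliquot = 1/3 × 2.899 × 10^-3 = 9.664 × 10^-4 mol
[BrO3^-] = 9.664 × 10^-4 / 0.009913 = 0.09749 mol/L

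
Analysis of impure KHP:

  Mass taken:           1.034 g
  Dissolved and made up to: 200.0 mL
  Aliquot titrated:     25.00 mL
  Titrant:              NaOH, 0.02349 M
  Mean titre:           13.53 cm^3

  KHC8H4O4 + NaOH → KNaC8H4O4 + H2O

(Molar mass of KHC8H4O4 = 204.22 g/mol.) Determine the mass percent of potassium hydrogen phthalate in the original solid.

50.22 %

n(NaOH) per titration = 0.01353 × 0.02349 = 3.178 × 10^-4 mol
n(KHC8H4O4) in each aliquot = 3.178 × 10^-4 mol (1:1 ratio)
n(KHC8H4O4) in the whole flask = 3.178 × 10^-4 × 200.0/25.00 = 2.543 × 10^-3 mol
mass of KHC8H4O4 = 2.543 × 10^-3 × 204.22 = 0.5192 g
% KHC8H4O4 = 0.5192 / 1.034 × 100 = 50.22 %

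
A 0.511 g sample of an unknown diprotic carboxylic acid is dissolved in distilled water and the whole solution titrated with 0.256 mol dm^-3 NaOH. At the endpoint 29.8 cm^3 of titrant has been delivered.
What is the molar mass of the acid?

134 g/mol

n(NaOH) = 0.0298 L × 0.256 mol/L = 7.63 × 10^-3 mol
From the 1:2 ratio, n(H2A) = 1/2 × 7.63 × 10^-3 = 3.81 × 10^-3 mol
M = m / n = 0.511 g / 3.81 × 10^-3 mol = 134 g/mol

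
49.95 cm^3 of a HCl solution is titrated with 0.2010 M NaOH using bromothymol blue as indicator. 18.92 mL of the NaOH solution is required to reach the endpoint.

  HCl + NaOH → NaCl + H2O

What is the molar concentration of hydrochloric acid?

n(NaOH) = 0.01892 L × 0.2010 mol/L = 3.803 × 10^-3 mol
n(HCl) = 3.803 × 10^-3 mol (1:1 mole ratio)
[HCl] = 3.803 × 10^-3 mol / 0.04995 L = 0.07613 mol/L

0.07613 M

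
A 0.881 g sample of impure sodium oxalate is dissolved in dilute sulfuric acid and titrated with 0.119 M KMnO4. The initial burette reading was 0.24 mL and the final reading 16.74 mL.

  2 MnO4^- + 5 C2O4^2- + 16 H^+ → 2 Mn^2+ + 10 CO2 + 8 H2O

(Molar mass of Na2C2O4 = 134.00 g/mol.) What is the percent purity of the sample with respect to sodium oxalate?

n(KMnO4) = 0.0165 L × 0.119 mol/L = 1.96 × 10^-3 mol
From the 5:2 ratio, n(Na2C2O4) = 5/2 × 1.96 × 10^-3 = 4.91 × 10^-3 mol
mass of Na2C2O4 = 4.91 × 10^-3 × 134.00 g/mol = 0.658 g
% Na2C2O4 = 0.658 / 0.881 × 100 = 74.7 %

74.7 %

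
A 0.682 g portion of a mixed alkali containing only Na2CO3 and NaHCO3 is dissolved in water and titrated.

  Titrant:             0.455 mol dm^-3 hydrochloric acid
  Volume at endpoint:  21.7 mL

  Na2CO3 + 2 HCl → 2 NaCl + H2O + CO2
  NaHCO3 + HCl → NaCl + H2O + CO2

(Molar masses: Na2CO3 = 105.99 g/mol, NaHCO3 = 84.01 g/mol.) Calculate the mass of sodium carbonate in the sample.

0.252 g

n(HCl) = 0.0217 × 0.455 = 9.87 × 10^-3 mol
Let x = n(Na2CO3), y = n(NaHCO3).
Titrant: 2x + 1y = 9.87 × 10^-3;  mass: 105.99x + 84.01y = 0.682
Solving, x = 2.38 × 10^-3 mol, y = 5.12 × 10^-3 mol
mass of Na2CO3 = 2.38 × 10^-3 × 105.99 = 0.252 g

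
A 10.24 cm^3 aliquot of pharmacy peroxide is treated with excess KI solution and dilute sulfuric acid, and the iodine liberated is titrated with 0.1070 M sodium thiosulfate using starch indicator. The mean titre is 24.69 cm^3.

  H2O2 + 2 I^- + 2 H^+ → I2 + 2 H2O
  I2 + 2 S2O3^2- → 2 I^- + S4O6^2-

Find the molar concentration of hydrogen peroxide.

n(S2O3^2-) = 0.02469 × 0.1070 = 2.642 × 10^-3 mol
n(I2) = n(S2O3^2-)/2 = 1.321 × 10^-3 mol
n(H2O2) in the aliquot = 1.321 × 10^-3 mol (1:1 ratio)
[H2O2] = 1.321 × 10^-3 / 0.01024 = 0.1290 mol/L

0.1290 M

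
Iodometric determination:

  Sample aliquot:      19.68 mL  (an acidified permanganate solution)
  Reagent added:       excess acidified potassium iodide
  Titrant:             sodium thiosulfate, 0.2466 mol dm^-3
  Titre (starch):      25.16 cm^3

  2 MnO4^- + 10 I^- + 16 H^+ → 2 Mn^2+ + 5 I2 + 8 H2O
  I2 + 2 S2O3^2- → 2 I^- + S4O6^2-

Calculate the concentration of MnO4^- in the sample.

n(S2O3^2-) = 0.02516 × 0.2466 = 6.204 × 10^-3 mol
n(I2) = n(S2O3^2-)/2 = 3.102 × 10^-3 mol
From the 2:5 ratio, n(MnO4^-) in the aliquot = 2/5 × 3.102 × 10^-3 = 1.241 × 10^-3 mol
[MnO4^-] = 1.241 × 10^-3 / 0.01968 = 0.06305 mol/L

0.06305 mol/L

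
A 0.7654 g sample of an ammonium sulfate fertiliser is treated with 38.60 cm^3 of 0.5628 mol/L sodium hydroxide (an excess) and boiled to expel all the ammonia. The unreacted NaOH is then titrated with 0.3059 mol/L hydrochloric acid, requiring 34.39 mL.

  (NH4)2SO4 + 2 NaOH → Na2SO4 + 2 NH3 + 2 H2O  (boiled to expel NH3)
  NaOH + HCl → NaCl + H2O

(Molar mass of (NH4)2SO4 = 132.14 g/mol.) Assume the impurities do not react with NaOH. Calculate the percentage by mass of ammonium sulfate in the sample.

n(NaOH) added = 0.03860 × 0.5628 = 0.02172 mol
n(HCl) used in back-titration = 0.03439 × 0.3059 = 0.01052 mol
n(NaOH) left over = 0.01052 mol (1:1 ratio)
n(NaOH) consumed by analyte = 0.02172 − 0.01052 = 0.01120 mol
From the 1:2 ratio, n((NH4)2SO4) = 1/2 × 0.01120 = 5.602 × 10^-3 mol
mass of (NH4)2SO4 = 5.602 × 10^-3 × 132.14 = 0.7403 g
% (NH4)2SO4 = 0.7403 / 0.7654 × 100 = 96.72 %

96.72 %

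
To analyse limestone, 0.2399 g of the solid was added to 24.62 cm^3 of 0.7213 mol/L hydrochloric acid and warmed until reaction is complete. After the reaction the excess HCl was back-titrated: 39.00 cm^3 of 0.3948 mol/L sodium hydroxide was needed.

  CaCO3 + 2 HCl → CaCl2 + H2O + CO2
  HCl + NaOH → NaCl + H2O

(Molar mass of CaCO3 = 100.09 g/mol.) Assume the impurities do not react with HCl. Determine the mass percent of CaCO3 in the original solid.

n(HCl) added = 0.02462 × 0.7213 = 0.01776 mol
n(NaOH) used in back-titration = 0.03900 × 0.3948 = 0.01540 mol
n(HCl) left over = 0.01540 mol (1:1 ratio)
n(HCl) consumed by analyte = 0.01776 − 0.01540 = 2.361 × 10^-3 mol
From the 1:2 ratio, n(CaCO3) = 1/2 × 2.361 × 10^-3 = 1.181 × 10^-3 mol
mass of CaCO3 = 1.181 × 10^-3 × 100.09 = 0.1182 g
% CaCO3 = 0.1182 / 0.2399 × 100 = 49.26 %

49.26 %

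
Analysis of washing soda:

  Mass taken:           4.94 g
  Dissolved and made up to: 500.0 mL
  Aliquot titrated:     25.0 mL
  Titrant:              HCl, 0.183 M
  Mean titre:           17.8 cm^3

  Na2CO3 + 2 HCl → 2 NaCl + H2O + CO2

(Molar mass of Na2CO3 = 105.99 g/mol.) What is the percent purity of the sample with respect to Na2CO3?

n(HCl) per titration = 0.0178 × 0.183 = 3.26 × 10^-3 mol
From the 1:2 ratio, n(Na2CO3) in each aliquot = 1/2 × 3.26 × 10^-3 = 1.63 × 10^-3 mol
n(Na2CO3) in the whole flask = 1.63 × 10^-3 × 500.0/25.0 = 0.0326 mol
mass of Na2CO3 = 0.0326 × 105.99 = 3.45 g
% Na2CO3 = 3.45 / 4.94 × 100 = 69.9 %

69.9 %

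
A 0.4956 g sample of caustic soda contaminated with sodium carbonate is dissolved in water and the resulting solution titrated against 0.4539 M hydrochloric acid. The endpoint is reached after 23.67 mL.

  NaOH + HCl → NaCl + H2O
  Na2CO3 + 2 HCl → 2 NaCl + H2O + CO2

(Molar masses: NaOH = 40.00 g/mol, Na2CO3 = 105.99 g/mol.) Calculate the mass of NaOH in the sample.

0.2271 g

n(HCl) = 0.02367 × 0.4539 = 0.01074 mol
Let x = n(NaOH), y = n(Na2CO3).
Titrant: 1x + 2y = 0.01074;  mass: 40.00x + 105.99y = 0.4956
Solving, x = 5.677 × 10^-3 mol, y = 2.534 × 10^-3 mol
mass of NaOH = 5.677 × 10^-3 × 40.00 = 0.2271 g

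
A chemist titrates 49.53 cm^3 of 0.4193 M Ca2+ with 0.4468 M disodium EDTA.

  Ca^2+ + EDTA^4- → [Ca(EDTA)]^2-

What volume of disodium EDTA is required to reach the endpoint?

n(Ca2+) = 0.04953 L × 0.4193 mol/L = 0.02077 mol
n(EDTA) = 0.02077 mol (1:1 stoichiometry)
V(EDTA) = 0.02077 mol / 0.4468 mol/L = 0.04648 L = 46.48 mL

46.48 mL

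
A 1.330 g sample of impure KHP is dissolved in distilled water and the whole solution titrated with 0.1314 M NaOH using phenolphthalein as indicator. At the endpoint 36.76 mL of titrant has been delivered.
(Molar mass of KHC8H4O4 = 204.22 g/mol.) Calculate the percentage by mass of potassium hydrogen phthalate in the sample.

KHC8H4O4 + NaOH → KNaC8H4O4 + H2O
n(NaOH) = 0.03676 L × 0.1314 mol/L = 4.830 × 10^-3 mol
n(KHC8H4O4) = 4.830 × 10^-3 mol (1:1 ratio)
mass of KHC8H4O4 = 4.830 × 10^-3 × 204.22 g/mol = 0.9864 g
% KHC8H4O4 = 0.9864 / 1.330 × 100 = 74.17 %

74.17 %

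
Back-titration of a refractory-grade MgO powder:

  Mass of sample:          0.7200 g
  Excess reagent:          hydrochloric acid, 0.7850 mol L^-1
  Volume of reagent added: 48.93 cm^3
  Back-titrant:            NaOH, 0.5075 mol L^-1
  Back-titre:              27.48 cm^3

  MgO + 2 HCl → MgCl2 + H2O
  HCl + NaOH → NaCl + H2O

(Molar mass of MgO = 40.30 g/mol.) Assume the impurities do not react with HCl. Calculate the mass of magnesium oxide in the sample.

n(HCl) added = 0.04893 × 0.7850 = 0.03841 mol
n(NaOH) used in back-titration = 0.02748 × 0.5075 = 0.01395 mol
n(HCl) left over = 0.01395 mol (1:1 ratio)
n(HCl) consumed by analyte = 0.03841 − 0.01395 = 0.02446 mol
From the 1:2 ratio, n(MgO) = 1/2 × 0.02446 = 0.01223 mol
mass of MgO = 0.01223 × 40.30 = 0.4929 g

0.4929 g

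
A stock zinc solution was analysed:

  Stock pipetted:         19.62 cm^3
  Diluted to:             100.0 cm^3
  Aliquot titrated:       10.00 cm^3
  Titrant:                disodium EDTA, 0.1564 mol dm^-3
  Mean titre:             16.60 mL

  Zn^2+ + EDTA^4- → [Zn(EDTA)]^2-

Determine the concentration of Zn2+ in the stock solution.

n(EDTA) = 0.01660 × 0.1564 = 2.596 × 10^-3 mol
n(Zn2+) in the aliquot = 2.596 × 10^-3 mol (1:1 ratio)
[Zn2+]_dilute = 2.596 × 10^-3 / 0.01000 = 0.2596 mol/L
Dilution factor = 100.0 / 19.62 = 5.097
[Zn2+]_stock = 0.2596 × 5.097 = 1.323 mol/L

1.323 mol/L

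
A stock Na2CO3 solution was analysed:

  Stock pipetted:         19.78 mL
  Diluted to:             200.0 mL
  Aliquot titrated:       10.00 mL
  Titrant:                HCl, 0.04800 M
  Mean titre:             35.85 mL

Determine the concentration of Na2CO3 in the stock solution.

0.8700 M

Na2CO3 + 2 HCl → 2 NaCl + H2O + CO2
n(HCl) = 0.03585 × 0.04800 = 1.721 × 10^-3 mol
From the 1:2 ratio, n(Na2CO3) in the aliquot = 1/2 × 1.721 × 10^-3 = 8.604 × 10^-4 mol
[Na2CO3]_dilute = 8.604 × 10^-4 / 0.01000 = 0.08604 mol/L
Dilution factor = 200.0 / 19.78 = 10.11
[Na2CO3]_stock = 0.08604 × 10.11 = 0.8700 mol/L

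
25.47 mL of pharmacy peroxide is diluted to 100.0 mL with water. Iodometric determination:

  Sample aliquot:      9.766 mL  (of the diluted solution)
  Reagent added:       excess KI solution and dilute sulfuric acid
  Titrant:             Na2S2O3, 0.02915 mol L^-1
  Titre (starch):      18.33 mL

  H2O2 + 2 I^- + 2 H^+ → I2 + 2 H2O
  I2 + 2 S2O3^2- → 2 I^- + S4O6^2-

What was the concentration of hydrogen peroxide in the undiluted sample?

n(S2O3^2-) = 0.01833 × 0.02915 = 5.343 × 10^-4 mol
n(I2) = n(S2O3^2-)/2 = 2.672 × 10^-4 mol
n(H2O2) in the aliquot = 2.672 × 10^-4 mol (1:1 ratio)
[H2O2]_dilute = 2.672 × 10^-4 / 0.009766 = 0.02736 mol/L
[H2O2]_original = 0.02736 × 100.0/25.47 = 0.1074 mol/L

0.1074 mol/L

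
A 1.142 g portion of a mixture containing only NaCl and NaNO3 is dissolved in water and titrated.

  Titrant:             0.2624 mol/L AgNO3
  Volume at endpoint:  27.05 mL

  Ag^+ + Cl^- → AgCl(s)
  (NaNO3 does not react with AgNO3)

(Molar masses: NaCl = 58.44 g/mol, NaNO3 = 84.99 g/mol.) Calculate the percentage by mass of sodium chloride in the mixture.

36.32 %

n(AgNO3) = 0.02705 × 0.2624 = 7.098 × 10^-3 mol
Let x = n(NaCl), y = n(NaNO3).
Titrant: 1x = 7.098 × 10^-3;  mass: 58.44x + 84.99y = 1.142
Solving, x = 7.098 × 10^-3 mol, y = 8.556 × 10^-3 mol
mass of NaCl = 7.098 × 10^-3 × 58.44 = 0.4148 g
% NaCl = 0.4148 / 1.142 × 100 = 36.32 %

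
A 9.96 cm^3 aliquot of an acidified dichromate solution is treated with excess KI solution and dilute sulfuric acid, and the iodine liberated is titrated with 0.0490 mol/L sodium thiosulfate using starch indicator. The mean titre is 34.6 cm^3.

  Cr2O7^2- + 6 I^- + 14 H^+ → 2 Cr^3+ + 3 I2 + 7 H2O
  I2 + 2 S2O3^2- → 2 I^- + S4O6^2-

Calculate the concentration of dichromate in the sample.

n(S2O3^2-) = 0.0346 × 0.0490 = 1.70 × 10^-3 mol
n(I2) = n(S2O3^2-)/2 = 8.48 × 10^-4 mol
From the 1:3 ratio, n(Cr2O7^2-) in the aliquot = 1/3 × 8.48 × 10^-4 = 2.83 × 10^-4 mol
[Cr2O7^2-] = 2.83 × 10^-4 / 0.00996 = 0.0284 mol/L

0.0284 mol/L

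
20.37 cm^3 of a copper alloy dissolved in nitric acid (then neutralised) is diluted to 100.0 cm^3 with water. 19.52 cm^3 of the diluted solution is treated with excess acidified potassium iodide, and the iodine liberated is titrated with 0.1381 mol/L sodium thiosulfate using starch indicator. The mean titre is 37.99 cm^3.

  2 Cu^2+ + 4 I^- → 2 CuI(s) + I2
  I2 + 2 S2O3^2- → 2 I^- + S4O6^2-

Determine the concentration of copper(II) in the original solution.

n(S2O3^2-) = 0.03799 × 0.1381 = 5.246 × 10^-3 mol
n(I2) = n(S2O3^2-)/2 = 2.623 × 10^-3 mol
From the 2:1 ratio, n(Cu2+) in the aliquot = 2/1 × 2.623 × 10^-3 = 5.246 × 10^-3 mol
[Cu2+]_dilute = 5.246 × 10^-3 / 0.01952 = 0.2688 mol/L
[Cu2+]_original = 0.2688 × 100.0/20.37 = 1.319 mol/L

1.319 mol/L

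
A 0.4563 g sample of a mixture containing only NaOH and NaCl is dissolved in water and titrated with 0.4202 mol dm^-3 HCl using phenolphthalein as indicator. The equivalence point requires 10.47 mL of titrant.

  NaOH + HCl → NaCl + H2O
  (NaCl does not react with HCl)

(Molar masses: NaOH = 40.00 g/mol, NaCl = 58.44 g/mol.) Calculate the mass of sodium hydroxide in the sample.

0.1760 g

n(HCl) = 0.01047 × 0.4202 = 4.399 × 10^-3 mol
Let x = n(NaOH), y = n(NaCl).
Titrant: 1x = 4.399 × 10^-3;  mass: 40.00x + 58.44y = 0.4563
Solving, x = 4.399 × 10^-3 mol, y = 4.797 × 10^-3 mol
mass of NaOH = 4.399 × 10^-3 × 40.00 = 0.1760 g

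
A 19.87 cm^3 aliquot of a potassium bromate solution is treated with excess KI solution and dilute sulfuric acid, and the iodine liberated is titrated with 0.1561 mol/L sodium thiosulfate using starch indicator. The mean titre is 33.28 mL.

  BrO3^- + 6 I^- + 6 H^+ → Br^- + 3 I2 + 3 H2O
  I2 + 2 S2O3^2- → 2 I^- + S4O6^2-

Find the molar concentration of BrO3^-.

0.04357 mol/L

n(S2O3^2-) = 0.03328 × 0.1561 = 5.195 × 10^-3 mol
n(I2) = n(S2O3^2-)/2 = 2.598 × 10^-3 mol
From the 1:3 ratio, n(BrO3^-) in the aliquot = 1/3 × 2.598 × 10^-3 = 8.658 × 10^-4 mol
[BrO3^-] = 8.658 × 10^-4 / 0.01987 = 0.04357 mol/L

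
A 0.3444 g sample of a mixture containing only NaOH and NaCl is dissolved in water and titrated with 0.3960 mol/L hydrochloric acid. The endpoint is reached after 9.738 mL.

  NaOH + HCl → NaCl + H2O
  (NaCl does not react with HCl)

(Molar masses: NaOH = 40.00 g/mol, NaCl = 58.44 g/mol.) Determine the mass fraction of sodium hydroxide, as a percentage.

44.79 %

n(HCl) = 0.009738 × 0.3960 = 3.856 × 10^-3 mol
Let x = n(NaOH), y = n(NaCl).
Titrant: 1x = 3.856 × 10^-3;  mass: 40.00x + 58.44y = 0.3444
Solving, x = 3.856 × 10^-3 mol, y = 3.254 × 10^-3 mol
mass of NaOH = 3.856 × 10^-3 × 40.00 = 0.1542 g
% NaOH = 0.1542 / 0.3444 × 100 = 44.79 %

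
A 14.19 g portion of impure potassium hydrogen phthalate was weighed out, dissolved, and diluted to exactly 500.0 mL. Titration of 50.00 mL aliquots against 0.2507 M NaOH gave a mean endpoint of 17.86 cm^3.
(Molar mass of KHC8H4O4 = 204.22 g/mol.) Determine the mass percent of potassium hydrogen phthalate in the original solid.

64.44 %

KHC8H4O4 + NaOH → KNaC8H4O4 + H2O
n(NaOH) per titration = 0.01786 × 0.2507 = 4.478 × 10^-3 mol
n(KHC8H4O4) in each aliquot = 4.478 × 10^-3 mol (1:1 ratio)
n(KHC8H4O4) in the whole flask = 4.478 × 10^-3 × 500.0/50.00 = 0.04478 mol
mass of KHC8H4O4 = 0.04478 × 204.22 = 9.144 g
% KHC8H4O4 = 9.144 / 14.19 × 100 = 64.44 %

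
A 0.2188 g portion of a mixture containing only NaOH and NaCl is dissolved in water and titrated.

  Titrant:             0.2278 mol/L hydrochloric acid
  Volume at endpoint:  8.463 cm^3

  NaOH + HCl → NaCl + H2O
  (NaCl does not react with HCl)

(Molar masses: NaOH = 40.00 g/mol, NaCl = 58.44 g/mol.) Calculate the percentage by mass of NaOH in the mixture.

35.24 %

n(HCl) = 0.008463 × 0.2278 = 1.928 × 10^-3 mol
Let x = n(NaOH), y = n(NaCl).
Titrant: 1x = 1.928 × 10^-3;  mass: 40.00x + 58.44y = 0.2188
Solving, x = 1.928 × 10^-3 mol, y = 2.424 × 10^-3 mol
mass of NaOH = 1.928 × 10^-3 × 40.00 = 0.07711 g
% NaOH = 0.07711 / 0.2188 × 100 = 35.24 %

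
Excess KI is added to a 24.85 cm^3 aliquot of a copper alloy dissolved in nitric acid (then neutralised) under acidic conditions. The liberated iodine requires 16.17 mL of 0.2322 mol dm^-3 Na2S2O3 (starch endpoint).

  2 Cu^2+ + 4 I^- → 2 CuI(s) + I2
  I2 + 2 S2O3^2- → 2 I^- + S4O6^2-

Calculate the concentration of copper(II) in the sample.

n(S2O3^2-) = 0.01617 × 0.2322 = 3.755 × 10^-3 mol
n(I2) = n(S2O3^2-)/2 = 1.877 × 10^-3 mol
From the 2:1 ratio, n(Cu2+) in the aliquot = 2/1 × 1.877 × 10^-3 = 3.755 × 10^-3 mol
[Cu2+] = 3.755 × 10^-3 / 0.02485 = 0.1511 mol/L

0.1511 mol/L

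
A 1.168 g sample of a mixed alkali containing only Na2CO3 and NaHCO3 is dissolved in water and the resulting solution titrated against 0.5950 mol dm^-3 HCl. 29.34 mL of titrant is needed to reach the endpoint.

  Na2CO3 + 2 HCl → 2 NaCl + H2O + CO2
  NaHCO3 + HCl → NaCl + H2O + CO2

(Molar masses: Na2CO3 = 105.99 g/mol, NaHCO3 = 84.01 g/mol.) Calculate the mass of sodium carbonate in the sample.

0.5102 g

n(HCl) = 0.02934 × 0.5950 = 0.01746 mol
Let x = n(Na2CO3), y = n(NaHCO3).
Titrant: 2x + 1y = 0.01746;  mass: 105.99x + 84.01y = 1.168
Solving, x = 4.814 × 10^-3 mol, y = 7.830 × 10^-3 mol
mass of Na2CO3 = 4.814 × 10^-3 × 105.99 = 0.5102 g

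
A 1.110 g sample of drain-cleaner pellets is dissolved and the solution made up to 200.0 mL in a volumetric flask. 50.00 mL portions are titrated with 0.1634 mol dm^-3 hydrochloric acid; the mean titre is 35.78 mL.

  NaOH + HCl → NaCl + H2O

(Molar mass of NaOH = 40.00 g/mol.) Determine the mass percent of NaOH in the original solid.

84.27 %

n(HCl) per titration = 0.03578 × 0.1634 = 5.846 × 10^-3 mol
n(NaOH) in each aliquot = 5.846 × 10^-3 mol (1:1 ratio)
n(NaOH) in the whole flask = 5.846 × 10^-3 × 200.0/50.00 = 0.02339 mol
mass of NaOH = 0.02339 × 40.00 = 0.9354 g
% NaOH = 0.9354 / 1.110 × 100 = 84.27 %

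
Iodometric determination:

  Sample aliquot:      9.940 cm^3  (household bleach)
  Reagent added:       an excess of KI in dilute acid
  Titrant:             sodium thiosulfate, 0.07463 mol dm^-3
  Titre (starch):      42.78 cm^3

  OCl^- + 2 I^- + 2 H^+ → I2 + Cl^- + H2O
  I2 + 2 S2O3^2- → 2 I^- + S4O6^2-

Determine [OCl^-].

0.1606 mol/L

n(S2O3^2-) = 0.04278 × 0.07463 = 3.193 × 10^-3 mol
n(I2) = n(S2O3^2-)/2 = 1.596 × 10^-3 mol
n(OCl^-) in the aliquot = 1.596 × 10^-3 mol (1:1 ratio)
[OCl^-] = 1.596 × 10^-3 / 0.009940 = 0.1606 mol/L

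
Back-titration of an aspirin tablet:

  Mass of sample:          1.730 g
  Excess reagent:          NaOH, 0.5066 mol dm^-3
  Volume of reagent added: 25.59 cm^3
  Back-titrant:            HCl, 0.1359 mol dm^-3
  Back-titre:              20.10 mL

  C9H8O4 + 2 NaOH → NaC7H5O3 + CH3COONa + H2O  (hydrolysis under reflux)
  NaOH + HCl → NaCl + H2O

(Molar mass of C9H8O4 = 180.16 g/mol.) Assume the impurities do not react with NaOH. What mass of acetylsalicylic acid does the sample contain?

0.9217 g

n(NaOH) added = 0.02559 × 0.5066 = 0.01296 mol
n(HCl) used in back-titration = 0.02010 × 0.1359 = 2.732 × 10^-3 mol
n(NaOH) left over = 2.732 × 10^-3 mol (1:1 ratio)
n(NaOH) consumed by analyte = 0.01296 − 2.732 × 10^-3 = 0.01023 mol
From the 1:2 ratio, n(C9H8O4) = 1/2 × 0.01023 = 5.116 × 10^-3 mol
mass of C9H8O4 = 5.116 × 10^-3 × 180.16 = 0.9217 g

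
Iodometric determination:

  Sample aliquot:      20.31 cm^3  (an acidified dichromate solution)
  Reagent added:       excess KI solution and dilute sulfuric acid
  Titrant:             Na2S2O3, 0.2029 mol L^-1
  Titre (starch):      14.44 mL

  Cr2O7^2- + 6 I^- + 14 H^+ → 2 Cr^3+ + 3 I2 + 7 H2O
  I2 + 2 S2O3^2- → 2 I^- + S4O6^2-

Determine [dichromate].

n(S2O3^2-) = 0.01444 × 0.2029 = 2.930 × 10^-3 mol
n(I2) = n(S2O3^2-)/2 = 1.465 × 10^-3 mol
From the 1:3 ratio, n(Cr2O7^2-) in the aliquot = 1/3 × 1.465 × 10^-3 = 4.883 × 10^-4 mol
[Cr2O7^2-] = 4.883 × 10^-4 / 0.02031 = 0.02404 mol/L

0.02404 mol/L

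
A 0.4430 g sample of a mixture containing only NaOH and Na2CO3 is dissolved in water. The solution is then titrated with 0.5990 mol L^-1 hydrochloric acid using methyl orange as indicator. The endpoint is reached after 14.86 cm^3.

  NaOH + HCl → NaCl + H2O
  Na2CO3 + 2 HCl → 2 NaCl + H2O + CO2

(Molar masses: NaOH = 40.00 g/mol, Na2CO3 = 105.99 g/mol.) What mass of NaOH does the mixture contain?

0.08839 g

n(HCl) = 0.01486 × 0.5990 = 8.901 × 10^-3 mol
Let x = n(NaOH), y = n(Na2CO3).
Titrant: 1x + 2y = 8.901 × 10^-3;  mass: 40.00x + 105.99y = 0.4430
Solving, x = 2.210 × 10^-3 mol, y = 3.346 × 10^-3 mol
mass of NaOH = 2.210 × 10^-3 × 40.00 = 0.08839 g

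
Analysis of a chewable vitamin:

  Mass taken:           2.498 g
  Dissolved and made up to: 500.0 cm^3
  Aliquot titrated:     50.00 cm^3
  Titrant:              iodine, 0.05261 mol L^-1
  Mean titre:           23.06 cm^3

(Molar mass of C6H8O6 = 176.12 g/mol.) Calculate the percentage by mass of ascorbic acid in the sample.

C6H8O6 + I2 → C6H6O6 + 2 HI
n(I2) per titration = 0.02306 × 0.05261 = 1.213 × 10^-3 mol
n(C6H8O6) in each aliquot = 1.213 × 10^-3 mol (1:1 ratio)
n(C6H8O6) in the whole flask = 1.213 × 10^-3 × 500.0/50.00 = 0.01213 mol
mass of C6H8O6 = 0.01213 × 176.12 = 2.137 g
% C6H8O6 = 2.137 / 2.498 × 100 = 85.53 %

85.53 %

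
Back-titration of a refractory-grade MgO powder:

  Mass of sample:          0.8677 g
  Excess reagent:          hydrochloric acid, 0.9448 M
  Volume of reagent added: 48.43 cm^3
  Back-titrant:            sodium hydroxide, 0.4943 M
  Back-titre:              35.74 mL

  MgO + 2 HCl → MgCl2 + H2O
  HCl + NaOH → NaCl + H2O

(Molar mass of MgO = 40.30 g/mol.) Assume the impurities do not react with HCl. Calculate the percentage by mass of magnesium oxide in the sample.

n(HCl) added = 0.04843 × 0.9448 = 0.04576 mol
n(NaOH) used in back-titration = 0.03574 × 0.4943 = 0.01767 mol
n(HCl) left over = 0.01767 mol (1:1 ratio)
n(HCl) consumed by analyte = 0.04576 − 0.01767 = 0.02809 mol
From the 1:2 ratio, n(MgO) = 1/2 × 0.02809 = 0.01405 mol
mass of MgO = 0.01405 × 40.30 = 0.5660 g
% MgO = 0.5660 / 0.8677 × 100 = 65.23 %

65.23 %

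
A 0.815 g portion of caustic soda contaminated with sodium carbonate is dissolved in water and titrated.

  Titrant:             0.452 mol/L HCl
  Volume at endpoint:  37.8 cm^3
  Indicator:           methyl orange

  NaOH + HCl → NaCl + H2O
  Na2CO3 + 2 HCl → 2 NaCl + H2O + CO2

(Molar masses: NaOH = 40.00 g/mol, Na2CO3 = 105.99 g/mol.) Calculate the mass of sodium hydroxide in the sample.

n(HCl) = 0.0378 × 0.452 = 0.0171 mol
Let x = n(NaOH), y = n(Na2CO3).
Titrant: 1x + 2y = 0.0171;  mass: 40.00x + 105.99y = 0.815
Solving, x = 6.96 × 10^-3 mol, y = 5.06 × 10^-3 mol
mass of NaOH = 6.96 × 10^-3 × 40.00 = 0.278 g

0.278 g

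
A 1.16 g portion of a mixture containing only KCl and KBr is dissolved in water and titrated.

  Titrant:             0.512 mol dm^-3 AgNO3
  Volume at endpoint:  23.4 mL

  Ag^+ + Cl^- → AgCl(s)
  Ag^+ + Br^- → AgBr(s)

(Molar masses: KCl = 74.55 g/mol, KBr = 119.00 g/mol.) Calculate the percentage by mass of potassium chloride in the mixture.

n(AgNO3) = 0.0234 × 0.512 = 0.0120 mol
Let x = n(KCl), y = n(KBr).
Titrant: 1x + 1y = 0.0120;  mass: 74.55x + 119.00y = 1.16
Solving, x = 5.98 × 10^-3 mol, y = 6.00 × 10^-3 mol
mass of KCl = 5.98 × 10^-3 × 74.55 = 0.446 g
% KCl = 0.446 / 1.16 × 100 = 38.4 %

38.4 %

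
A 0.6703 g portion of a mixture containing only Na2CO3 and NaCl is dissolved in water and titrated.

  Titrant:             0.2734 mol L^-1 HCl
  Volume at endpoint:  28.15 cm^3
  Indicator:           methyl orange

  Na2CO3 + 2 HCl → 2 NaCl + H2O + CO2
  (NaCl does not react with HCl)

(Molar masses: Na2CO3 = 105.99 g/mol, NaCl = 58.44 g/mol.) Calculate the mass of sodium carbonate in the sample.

n(HCl) = 0.02815 × 0.2734 = 7.696 × 10^-3 mol
Let x = n(Na2CO3), y = n(NaCl).
Titrant: 2x = 7.696 × 10^-3;  mass: 105.99x + 58.44y = 0.6703
Solving, x = 3.848 × 10^-3 mol, y = 4.491 × 10^-3 mol
mass of Na2CO3 = 3.848 × 10^-3 × 105.99 = 0.4079 g

0.4079 g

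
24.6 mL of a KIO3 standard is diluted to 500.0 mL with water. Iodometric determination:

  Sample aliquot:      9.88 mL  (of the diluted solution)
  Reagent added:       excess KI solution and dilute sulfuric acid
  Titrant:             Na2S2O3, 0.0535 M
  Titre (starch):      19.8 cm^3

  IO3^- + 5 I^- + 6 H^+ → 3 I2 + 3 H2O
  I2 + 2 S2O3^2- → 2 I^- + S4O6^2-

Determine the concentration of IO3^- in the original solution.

n(S2O3^2-) = 0.0198 × 0.0535 = 1.06 × 10^-3 mol
n(I2) = n(S2O3^2-)/2 = 5.30 × 10^-4 mol
From the 1:3 ratio, n(IO3^-) in the aliquot = 1/3 × 5.30 × 10^-4 = 1.77 × 10^-4 mol
[IO3^-]_dilute = 1.77 × 10^-4 / 0.00988 = 0.0179 mol/L
[IO3^-]_original = 0.0179 × 500.0/24.6 = 0.363 mol/L

0.363 M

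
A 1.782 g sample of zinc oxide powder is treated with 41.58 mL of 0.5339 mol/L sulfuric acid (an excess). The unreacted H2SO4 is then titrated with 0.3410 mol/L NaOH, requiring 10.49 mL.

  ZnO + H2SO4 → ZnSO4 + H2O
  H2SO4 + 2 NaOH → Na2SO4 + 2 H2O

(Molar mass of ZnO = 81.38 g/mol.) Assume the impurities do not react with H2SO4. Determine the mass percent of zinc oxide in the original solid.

n(H2SO4) added = 0.04158 × 0.5339 = 0.02220 mol
n(NaOH) used in back-titration = 0.01049 × 0.3410 = 3.577 × 10^-3 mol
From the 1:2 ratio, n(H2SO4) left over = 1/2 × 3.577 × 10^-3 = 1.789 × 10^-3 mol
n(H2SO4) consumed by analyte = 0.02220 − 1.789 × 10^-3 = 0.02041 mol
n(ZnO) = 0.02041 mol (1:1 ratio)
mass of ZnO = 0.02041 × 81.38 = 1.661 g
% ZnO = 1.661 / 1.782 × 100 = 93.21 %

93.21 %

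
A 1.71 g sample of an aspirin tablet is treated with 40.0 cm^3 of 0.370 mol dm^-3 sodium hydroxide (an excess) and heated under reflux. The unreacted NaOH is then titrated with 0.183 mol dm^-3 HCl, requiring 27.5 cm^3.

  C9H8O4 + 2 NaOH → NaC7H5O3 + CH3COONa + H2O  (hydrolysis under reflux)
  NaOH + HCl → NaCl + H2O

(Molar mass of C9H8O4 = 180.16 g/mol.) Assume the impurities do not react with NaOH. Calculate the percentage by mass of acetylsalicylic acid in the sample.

n(NaOH) added = 0.0400 × 0.370 = 0.0148 mol
n(HCl) used in back-titration = 0.0275 × 0.183 = 5.03 × 10^-3 mol
n(NaOH) left over = 5.03 × 10^-3 mol (1:1 ratio)
n(NaOH) consumed by analyte = 0.0148 − 5.03 × 10^-3 = 9.77 × 10^-3 mol
From the 1:2 ratio, n(C9H8O4) = 1/2 × 9.77 × 10^-3 = 4.88 × 10^-3 mol
mass of C9H8O4 = 4.88 × 10^-3 × 180.16 = 0.880 g
% C9H8O4 = 0.880 / 1.71 × 100 = 51.5 %

51.5 %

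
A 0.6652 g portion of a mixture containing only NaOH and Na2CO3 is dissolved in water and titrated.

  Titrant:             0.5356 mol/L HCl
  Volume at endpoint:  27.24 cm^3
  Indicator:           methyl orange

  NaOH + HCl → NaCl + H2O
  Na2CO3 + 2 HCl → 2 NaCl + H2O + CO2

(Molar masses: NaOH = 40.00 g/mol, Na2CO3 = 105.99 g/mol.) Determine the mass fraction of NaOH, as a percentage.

49.97 %

n(HCl) = 0.02724 × 0.5356 = 0.01459 mol
Let x = n(NaOH), y = n(Na2CO3).
Titrant: 1x + 2y = 0.01459;  mass: 40.00x + 105.99y = 0.6652
Solving, x = 8.310 × 10^-3 mol, y = 3.140 × 10^-3 mol
mass of NaOH = 8.310 × 10^-3 × 40.00 = 0.3324 g
% NaOH = 0.3324 / 0.6652 × 100 = 49.97 %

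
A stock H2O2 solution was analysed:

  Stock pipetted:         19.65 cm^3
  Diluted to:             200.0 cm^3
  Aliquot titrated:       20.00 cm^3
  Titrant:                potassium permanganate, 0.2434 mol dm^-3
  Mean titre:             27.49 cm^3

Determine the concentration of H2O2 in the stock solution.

2 MnO4^- + 5 H2O2 + 6 H^+ → 2 Mn^2+ + 5 O2 + 8 H2O
n(KMnO4) = 0.02749 × 0.2434 = 6.691 × 10^-3 mol
From the 5:2 ratio, n(H2O2) in the aliquot = 5/2 × 6.691 × 10^-3 = 0.01673 mol
[H2O2]_dilute = 0.01673 / 0.02000 = 0.8364 mol/L
Dilution factor = 200.0 / 19.65 = 10.18
[H2O2]_stock = 0.8364 × 10.18 = 8.513 mol/L

8.513 mol/L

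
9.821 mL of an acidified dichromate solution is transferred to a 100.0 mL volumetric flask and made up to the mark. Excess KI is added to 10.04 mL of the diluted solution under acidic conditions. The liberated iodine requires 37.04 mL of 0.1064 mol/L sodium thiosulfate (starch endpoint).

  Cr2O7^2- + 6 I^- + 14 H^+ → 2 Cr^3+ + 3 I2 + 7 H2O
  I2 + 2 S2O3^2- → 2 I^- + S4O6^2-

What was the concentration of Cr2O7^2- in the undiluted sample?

n(S2O3^2-) = 0.03704 × 0.1064 = 3.941 × 10^-3 mol
n(I2) = n(S2O3^2-)/2 = 1.971 × 10^-3 mol
From the 1:3 ratio, n(Cr2O7^2-) in the aliquot = 1/3 × 1.971 × 10^-3 = 6.568 × 10^-4 mol
[Cr2O7^2-]_dilute = 6.568 × 10^-4 / 0.01004 = 0.06542 mol/L
[Cr2O7^2-]_original = 0.06542 × 100.0/9.821 = 0.6661 mol/L

0.6661 mol/L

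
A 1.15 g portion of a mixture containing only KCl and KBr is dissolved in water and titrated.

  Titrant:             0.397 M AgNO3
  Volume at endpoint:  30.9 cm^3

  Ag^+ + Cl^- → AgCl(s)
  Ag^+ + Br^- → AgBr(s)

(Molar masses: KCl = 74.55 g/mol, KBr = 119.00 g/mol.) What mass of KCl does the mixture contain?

n(AgNO3) = 0.0309 × 0.397 = 0.0123 mol
Let x = n(KCl), y = n(KBr).
Titrant: 1x + 1y = 0.0123;  mass: 74.55x + 119.00y = 1.15
Solving, x = 6.97 × 10^-3 mol, y = 5.30 × 10^-3 mol
mass of KCl = 6.97 × 10^-3 × 74.55 = 0.520 g

0.520 g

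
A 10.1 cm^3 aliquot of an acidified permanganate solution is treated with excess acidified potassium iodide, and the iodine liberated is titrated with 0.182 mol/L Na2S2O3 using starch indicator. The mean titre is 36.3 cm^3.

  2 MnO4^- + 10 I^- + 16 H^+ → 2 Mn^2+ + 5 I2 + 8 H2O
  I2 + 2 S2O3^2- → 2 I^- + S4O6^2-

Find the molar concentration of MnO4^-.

n(S2O3^2-) = 0.0363 × 0.182 = 6.61 × 10^-3 mol
n(I2) = n(S2O3^2-)/2 = 3.30 × 10^-3 mol
From the 2:5 ratio, n(MnO4^-) in the aliquot = 2/5 × 3.30 × 10^-3 = 1.32 × 10^-3 mol
[MnO4^-] = 1.32 × 10^-3 / 0.0101 = 0.131 mol/L

0.131 mol/L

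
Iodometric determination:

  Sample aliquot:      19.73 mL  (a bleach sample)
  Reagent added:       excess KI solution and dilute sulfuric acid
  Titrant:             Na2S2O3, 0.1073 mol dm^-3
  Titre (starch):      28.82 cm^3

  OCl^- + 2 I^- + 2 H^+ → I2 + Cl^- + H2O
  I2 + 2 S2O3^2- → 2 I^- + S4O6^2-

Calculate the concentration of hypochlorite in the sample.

n(S2O3^2-) = 0.02882 × 0.1073 = 3.092 × 10^-3 mol
n(I2) = n(S2O3^2-)/2 = 1.546 × 10^-3 mol
n(OCl^-) in the aliquot = 1.546 × 10^-3 mol (1:1 ratio)
[OCl^-] = 1.546 × 10^-3 / 0.01973 = 0.07837 mol/L

0.07837 mol/L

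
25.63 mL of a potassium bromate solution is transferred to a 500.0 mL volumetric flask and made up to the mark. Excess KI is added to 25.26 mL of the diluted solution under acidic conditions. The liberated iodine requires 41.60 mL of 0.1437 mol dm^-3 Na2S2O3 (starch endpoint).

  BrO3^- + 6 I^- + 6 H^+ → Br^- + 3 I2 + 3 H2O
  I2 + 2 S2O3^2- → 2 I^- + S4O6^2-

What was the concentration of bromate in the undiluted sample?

n(S2O3^2-) = 0.04160 × 0.1437 = 5.978 × 10^-3 mol
n(I2) = n(S2O3^2-)/2 = 2.989 × 10^-3 mol
From the 1:3 ratio, n(BrO3^-) in the aliquot = 1/3 × 2.989 × 10^-3 = 9.963 × 10^-4 mol
[BrO3^-]_dilute = 9.963 × 10^-4 / 0.02526 = 0.03944 mol/L
[BrO3^-]_original = 0.03944 × 500.0/25.63 = 0.7695 mol/L

0.7695 mol/L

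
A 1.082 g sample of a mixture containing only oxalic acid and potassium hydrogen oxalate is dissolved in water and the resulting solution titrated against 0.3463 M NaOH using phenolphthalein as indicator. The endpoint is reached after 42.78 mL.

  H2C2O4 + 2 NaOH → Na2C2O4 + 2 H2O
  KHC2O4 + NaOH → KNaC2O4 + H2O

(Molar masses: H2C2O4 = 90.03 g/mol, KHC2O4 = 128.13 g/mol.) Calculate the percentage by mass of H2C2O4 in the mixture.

40.86 %

n(NaOH) = 0.04278 × 0.3463 = 0.01481 mol
Let x = n(H2C2O4), y = n(KHC2O4).
Titrant: 2x + 1y = 0.01481;  mass: 90.03x + 128.13y = 1.082
Solving, x = 4.910 × 10^-3 mol, y = 4.994 × 10^-3 mol
mass of H2C2O4 = 4.910 × 10^-3 × 90.03 = 0.4421 g
% H2C2O4 = 0.4421 / 1.082 × 100 = 40.86 %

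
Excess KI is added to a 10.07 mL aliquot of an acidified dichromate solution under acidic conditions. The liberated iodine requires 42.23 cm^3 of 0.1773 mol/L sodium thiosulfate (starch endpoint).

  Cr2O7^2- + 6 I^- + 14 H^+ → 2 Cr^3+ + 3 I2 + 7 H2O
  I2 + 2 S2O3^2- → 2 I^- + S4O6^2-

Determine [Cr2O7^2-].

n(S2O3^2-) = 0.04223 × 0.1773 = 7.487 × 10^-3 mol
n(I2) = n(S2O3^2-)/2 = 3.744 × 10^-3 mol
From the 1:3 ratio, n(Cr2O7^2-) in the aliquot = 1/3 × 3.744 × 10^-3 = 1.248 × 10^-3 mol
[Cr2O7^2-] = 1.248 × 10^-3 / 0.01007 = 0.1239 mol/L

0.1239 mol/L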